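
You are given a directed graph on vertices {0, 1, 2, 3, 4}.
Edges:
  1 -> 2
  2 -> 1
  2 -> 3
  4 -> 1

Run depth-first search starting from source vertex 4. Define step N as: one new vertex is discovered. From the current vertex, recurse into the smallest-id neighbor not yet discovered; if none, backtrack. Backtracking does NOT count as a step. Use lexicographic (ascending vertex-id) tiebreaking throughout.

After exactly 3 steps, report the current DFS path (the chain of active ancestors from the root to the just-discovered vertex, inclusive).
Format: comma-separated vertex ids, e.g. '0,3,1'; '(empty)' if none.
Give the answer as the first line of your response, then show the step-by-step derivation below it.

4,1,2

step 1: discover 4; path=4; order=4
step 2: discover 1; path=4>1; order=4,1
step 3: discover 2; path=4>1>2; order=4,1,2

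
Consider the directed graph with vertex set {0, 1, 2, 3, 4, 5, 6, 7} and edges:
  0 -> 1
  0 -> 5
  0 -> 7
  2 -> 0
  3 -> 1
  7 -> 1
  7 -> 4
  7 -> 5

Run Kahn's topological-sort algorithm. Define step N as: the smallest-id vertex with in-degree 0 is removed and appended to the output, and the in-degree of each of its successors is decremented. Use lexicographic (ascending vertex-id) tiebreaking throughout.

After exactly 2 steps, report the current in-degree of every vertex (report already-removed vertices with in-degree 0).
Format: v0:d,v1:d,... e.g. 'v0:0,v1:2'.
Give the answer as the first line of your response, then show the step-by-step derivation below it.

v0:0,v1:2,v2:0,v3:0,v4:1,v5:1,v6:0,v7:0

step 1: output 2; order=[2]; indeg=(0,3,0,0,1,2,0,1)
step 2: output 0; order=[2,0]; indeg=(0,2,0,0,1,1,0,0)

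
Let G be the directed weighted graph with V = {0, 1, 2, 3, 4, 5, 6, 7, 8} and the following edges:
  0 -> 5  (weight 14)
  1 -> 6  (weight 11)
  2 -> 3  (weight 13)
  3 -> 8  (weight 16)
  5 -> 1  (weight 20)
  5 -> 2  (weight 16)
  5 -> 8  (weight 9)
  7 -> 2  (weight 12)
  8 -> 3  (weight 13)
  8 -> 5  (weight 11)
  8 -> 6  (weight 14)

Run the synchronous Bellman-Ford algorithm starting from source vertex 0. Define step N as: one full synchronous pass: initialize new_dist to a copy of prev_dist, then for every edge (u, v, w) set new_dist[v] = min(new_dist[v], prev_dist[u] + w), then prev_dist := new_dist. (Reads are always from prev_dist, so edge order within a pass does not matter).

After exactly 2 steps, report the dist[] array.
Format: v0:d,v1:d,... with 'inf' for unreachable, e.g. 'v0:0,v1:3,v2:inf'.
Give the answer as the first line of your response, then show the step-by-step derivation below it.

v0:0,v1:34,v2:30,v3:inf,v4:inf,v5:14,v6:inf,v7:inf,v8:23

step 1: dist = v0:0,v1:inf,v2:inf,v3:inf,v4:inf,v5:14,v6:inf,v7:inf,v8:inf
step 2: dist = v0:0,v1:34,v2:30,v3:inf,v4:inf,v5:14,v6:inf,v7:inf,v8:23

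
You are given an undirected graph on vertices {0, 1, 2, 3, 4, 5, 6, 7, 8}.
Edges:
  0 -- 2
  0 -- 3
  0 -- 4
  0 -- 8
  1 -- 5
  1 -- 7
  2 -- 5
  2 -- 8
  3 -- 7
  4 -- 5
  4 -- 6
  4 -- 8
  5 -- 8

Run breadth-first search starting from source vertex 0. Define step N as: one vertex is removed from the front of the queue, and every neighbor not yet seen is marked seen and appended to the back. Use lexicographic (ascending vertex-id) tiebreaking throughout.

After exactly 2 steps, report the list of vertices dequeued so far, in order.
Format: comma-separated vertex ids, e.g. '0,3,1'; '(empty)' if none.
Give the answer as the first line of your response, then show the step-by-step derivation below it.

0,2

step 1: dequeue 0; queue=[2,3,4,8]; order=0
step 2: dequeue 2; queue=[3,4,8,5]; order=0,2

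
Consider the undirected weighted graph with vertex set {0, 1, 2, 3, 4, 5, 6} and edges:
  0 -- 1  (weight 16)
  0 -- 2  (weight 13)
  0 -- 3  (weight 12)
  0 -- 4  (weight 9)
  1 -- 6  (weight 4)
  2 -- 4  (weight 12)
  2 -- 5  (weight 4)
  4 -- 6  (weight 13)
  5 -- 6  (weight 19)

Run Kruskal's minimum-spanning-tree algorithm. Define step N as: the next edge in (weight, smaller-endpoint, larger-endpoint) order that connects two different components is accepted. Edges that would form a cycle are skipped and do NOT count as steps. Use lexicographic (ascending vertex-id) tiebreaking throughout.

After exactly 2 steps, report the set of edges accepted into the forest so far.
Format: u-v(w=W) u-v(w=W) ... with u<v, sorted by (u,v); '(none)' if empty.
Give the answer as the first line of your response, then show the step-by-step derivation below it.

1-6(w=4) 2-5(w=4)

step 1: add edge 1-6 (w=4); MST = {1-6(w=4)}
step 2: add edge 2-5 (w=4); MST = {1-6(w=4) 2-5(w=4)}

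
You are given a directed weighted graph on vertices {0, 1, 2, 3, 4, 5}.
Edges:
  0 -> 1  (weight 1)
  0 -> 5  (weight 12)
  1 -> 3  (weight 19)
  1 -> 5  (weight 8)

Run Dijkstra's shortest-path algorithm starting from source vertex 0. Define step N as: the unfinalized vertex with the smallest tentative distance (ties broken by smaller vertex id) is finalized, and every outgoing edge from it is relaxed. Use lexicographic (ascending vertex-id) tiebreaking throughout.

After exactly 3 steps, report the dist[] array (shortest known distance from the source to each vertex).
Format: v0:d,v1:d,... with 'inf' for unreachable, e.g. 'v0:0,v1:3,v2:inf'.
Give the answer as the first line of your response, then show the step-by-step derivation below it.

v0:0,v1:1,v2:inf,v3:20,v4:inf,v5:9

step 1: dist = v0:0,v1:1,v2:inf,v3:inf,v4:inf,v5:12
step 2: dist = v0:0,v1:1,v2:inf,v3:20,v4:inf,v5:9
step 3: dist = v0:0,v1:1,v2:inf,v3:20,v4:inf,v5:9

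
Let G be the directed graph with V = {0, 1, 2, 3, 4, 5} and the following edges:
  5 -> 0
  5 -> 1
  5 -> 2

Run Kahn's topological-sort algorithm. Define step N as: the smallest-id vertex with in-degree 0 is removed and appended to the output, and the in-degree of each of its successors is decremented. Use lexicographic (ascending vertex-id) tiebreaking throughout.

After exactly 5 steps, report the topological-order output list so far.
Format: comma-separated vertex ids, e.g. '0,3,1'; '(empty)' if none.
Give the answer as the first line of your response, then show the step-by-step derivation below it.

3,4,5,0,1

step 1: output 3; order=[3]; indeg=(1,1,1,0,0,0)
step 2: output 4; order=[3,4]; indeg=(1,1,1,0,0,0)
step 3: output 5; order=[3,4,5]; indeg=(0,0,0,0,0,0)
step 4: output 0; order=[3,4,5,0]; indeg=(0,0,0,0,0,0)
step 5: output 1; order=[3,4,5,0,1]; indeg=(0,0,0,0,0,0)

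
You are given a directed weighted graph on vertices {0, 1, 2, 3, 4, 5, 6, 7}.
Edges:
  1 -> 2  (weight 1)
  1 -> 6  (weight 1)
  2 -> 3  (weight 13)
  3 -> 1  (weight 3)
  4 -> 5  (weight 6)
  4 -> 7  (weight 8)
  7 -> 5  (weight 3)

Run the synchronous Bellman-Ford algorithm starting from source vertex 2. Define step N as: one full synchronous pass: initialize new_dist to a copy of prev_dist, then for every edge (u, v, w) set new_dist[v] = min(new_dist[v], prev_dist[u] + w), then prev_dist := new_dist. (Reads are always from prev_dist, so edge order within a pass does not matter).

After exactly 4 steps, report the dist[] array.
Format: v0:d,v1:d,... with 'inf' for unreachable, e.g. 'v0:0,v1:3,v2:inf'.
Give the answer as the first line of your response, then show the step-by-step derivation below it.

v0:inf,v1:16,v2:0,v3:13,v4:inf,v5:inf,v6:17,v7:inf

step 1: dist = v0:inf,v1:inf,v2:0,v3:13,v4:inf,v5:inf,v6:inf,v7:inf
step 2: dist = v0:inf,v1:16,v2:0,v3:13,v4:inf,v5:inf,v6:inf,v7:inf
step 3: dist = v0:inf,v1:16,v2:0,v3:13,v4:inf,v5:inf,v6:17,v7:inf
step 4: dist = v0:inf,v1:16,v2:0,v3:13,v4:inf,v5:inf,v6:17,v7:inf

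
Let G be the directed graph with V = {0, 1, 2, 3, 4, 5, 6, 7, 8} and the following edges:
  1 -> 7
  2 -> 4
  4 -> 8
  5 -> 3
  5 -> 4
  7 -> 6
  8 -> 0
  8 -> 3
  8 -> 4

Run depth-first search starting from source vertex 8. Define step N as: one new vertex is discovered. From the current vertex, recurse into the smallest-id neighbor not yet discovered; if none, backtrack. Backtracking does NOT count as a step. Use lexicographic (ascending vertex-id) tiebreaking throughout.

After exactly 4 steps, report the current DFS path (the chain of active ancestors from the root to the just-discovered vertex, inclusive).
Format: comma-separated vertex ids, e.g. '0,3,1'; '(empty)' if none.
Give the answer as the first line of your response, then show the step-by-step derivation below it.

8,4

step 1: discover 8; path=8; order=8
step 2: discover 0; path=8>0; order=8,0
step 3: discover 3; path=8>3; order=8,0,3
step 4: discover 4; path=8>4; order=8,0,3,4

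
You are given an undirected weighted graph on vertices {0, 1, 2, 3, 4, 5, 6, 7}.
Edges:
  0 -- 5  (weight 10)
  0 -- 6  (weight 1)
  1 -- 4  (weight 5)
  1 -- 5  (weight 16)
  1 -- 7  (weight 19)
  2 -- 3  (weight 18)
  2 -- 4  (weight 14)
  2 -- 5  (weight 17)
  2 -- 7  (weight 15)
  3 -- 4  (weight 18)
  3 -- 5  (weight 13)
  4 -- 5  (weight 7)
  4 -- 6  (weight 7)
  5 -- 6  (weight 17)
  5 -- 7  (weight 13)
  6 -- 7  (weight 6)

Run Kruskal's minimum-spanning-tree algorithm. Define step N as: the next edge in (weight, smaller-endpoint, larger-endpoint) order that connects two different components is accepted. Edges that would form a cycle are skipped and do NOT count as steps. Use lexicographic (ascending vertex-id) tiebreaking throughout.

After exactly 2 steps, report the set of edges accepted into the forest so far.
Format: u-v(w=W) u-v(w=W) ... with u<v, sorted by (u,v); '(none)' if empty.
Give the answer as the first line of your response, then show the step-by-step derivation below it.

0-6(w=1) 1-4(w=5)

step 1: add edge 0-6 (w=1); MST = {0-6(w=1)}
step 2: add edge 1-4 (w=5); MST = {0-6(w=1) 1-4(w=5)}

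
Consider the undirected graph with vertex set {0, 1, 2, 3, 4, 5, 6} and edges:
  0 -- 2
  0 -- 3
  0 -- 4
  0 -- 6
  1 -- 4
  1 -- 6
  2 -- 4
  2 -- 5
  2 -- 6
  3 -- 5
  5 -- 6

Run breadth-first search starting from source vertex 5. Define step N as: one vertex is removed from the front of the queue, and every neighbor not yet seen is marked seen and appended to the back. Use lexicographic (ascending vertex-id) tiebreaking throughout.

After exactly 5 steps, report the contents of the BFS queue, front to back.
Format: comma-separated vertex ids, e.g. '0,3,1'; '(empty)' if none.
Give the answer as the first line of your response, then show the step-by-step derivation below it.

4,1

step 1: dequeue 5; queue=[2,3,6]; order=5
step 2: dequeue 2; queue=[3,6,0,4]; order=5,2
step 3: dequeue 3; queue=[6,0,4]; order=5,2,3
step 4: dequeue 6; queue=[0,4,1]; order=5,2,3,6
step 5: dequeue 0; queue=[4,1]; order=5,2,3,6,0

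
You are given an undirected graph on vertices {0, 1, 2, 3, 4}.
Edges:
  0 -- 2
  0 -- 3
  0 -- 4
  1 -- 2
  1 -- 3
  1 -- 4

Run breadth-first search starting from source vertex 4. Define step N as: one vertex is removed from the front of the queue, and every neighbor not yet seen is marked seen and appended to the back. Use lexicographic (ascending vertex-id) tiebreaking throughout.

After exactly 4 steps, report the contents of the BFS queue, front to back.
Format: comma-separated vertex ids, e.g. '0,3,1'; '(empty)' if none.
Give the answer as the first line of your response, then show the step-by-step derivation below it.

3

step 1: dequeue 4; queue=[0,1]; order=4
step 2: dequeue 0; queue=[1,2,3]; order=4,0
step 3: dequeue 1; queue=[2,3]; order=4,0,1
step 4: dequeue 2; queue=[3]; order=4,0,1,2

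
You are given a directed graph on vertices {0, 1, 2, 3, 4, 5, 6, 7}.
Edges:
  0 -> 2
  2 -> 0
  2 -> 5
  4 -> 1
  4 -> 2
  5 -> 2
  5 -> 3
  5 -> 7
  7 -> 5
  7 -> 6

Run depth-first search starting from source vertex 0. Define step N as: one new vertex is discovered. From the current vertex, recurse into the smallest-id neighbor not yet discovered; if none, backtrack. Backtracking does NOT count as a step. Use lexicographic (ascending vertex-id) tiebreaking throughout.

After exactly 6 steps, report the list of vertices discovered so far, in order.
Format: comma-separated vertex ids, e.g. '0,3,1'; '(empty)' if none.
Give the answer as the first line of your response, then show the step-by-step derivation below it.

0,2,5,3,7,6

step 1: discover 0; path=0; order=0
step 2: discover 2; path=0>2; order=0,2
step 3: discover 5; path=0>2>5; order=0,2,5
step 4: discover 3; path=0>2>5>3; order=0,2,5,3
step 5: discover 7; path=0>2>5>7; order=0,2,5,3,7
step 6: discover 6; path=0>2>5>7>6; order=0,2,5,3,7,6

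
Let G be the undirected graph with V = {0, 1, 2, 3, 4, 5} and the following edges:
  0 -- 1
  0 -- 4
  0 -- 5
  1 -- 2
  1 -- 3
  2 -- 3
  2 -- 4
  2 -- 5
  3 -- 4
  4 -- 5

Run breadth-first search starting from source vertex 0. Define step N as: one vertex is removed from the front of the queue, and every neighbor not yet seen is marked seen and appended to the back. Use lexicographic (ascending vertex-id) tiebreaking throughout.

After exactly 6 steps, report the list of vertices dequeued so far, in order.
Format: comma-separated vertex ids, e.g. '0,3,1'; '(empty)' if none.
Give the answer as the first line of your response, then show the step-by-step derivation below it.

0,1,4,5,2,3

step 1: dequeue 0; queue=[1,4,5]; order=0
step 2: dequeue 1; queue=[4,5,2,3]; order=0,1
step 3: dequeue 4; queue=[5,2,3]; order=0,1,4
step 4: dequeue 5; queue=[2,3]; order=0,1,4,5
step 5: dequeue 2; queue=[3]; order=0,1,4,5,2
step 6: dequeue 3; queue=[(empty)]; order=0,1,4,5,2,3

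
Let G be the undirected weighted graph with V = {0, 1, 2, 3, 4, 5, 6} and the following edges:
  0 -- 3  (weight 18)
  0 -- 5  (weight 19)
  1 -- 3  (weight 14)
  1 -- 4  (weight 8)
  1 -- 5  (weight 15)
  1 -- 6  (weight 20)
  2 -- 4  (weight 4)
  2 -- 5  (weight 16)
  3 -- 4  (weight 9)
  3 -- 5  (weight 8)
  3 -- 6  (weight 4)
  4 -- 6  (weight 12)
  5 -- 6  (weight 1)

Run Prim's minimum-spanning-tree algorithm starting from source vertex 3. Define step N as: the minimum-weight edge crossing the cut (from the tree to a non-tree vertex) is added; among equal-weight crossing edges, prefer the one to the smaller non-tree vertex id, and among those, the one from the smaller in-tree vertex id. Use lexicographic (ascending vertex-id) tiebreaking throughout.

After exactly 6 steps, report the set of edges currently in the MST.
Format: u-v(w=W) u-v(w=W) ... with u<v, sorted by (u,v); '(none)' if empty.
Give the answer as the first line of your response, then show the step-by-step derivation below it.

0-3(w=18) 1-4(w=8) 2-4(w=4) 3-4(w=9) 3-6(w=4) 5-6(w=1)

step 1: add edge 3-6 (w=4); MST = {3-6(w=4)}
step 2: add edge 5-6 (w=1); MST = {3-6(w=4) 5-6(w=1)}
step 3: add edge 3-4 (w=9); MST = {3-4(w=9) 3-6(w=4) 5-6(w=1)}
step 4: add edge 2-4 (w=4); MST = {2-4(w=4) 3-4(w=9) 3-6(w=4) 5-6(w=1)}
step 5: add edge 1-4 (w=8); MST = {1-4(w=8) 2-4(w=4) 3-4(w=9) 3-6(w=4) 5-6(w=1)}
step 6: add edge 0-3 (w=18); MST = {0-3(w=18) 1-4(w=8) 2-4(w=4) 3-4(w=9) 3-6(w=4) 5-6(w=1)}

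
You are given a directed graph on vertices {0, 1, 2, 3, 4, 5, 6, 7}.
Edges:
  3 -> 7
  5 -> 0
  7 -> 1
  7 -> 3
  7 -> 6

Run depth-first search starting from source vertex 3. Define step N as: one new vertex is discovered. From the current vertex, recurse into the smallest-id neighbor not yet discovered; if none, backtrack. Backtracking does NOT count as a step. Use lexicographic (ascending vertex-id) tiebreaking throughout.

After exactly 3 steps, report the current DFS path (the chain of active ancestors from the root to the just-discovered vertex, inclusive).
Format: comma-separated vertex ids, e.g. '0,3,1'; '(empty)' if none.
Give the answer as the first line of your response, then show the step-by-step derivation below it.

3,7,1

step 1: discover 3; path=3; order=3
step 2: discover 7; path=3>7; order=3,7
step 3: discover 1; path=3>7>1; order=3,7,1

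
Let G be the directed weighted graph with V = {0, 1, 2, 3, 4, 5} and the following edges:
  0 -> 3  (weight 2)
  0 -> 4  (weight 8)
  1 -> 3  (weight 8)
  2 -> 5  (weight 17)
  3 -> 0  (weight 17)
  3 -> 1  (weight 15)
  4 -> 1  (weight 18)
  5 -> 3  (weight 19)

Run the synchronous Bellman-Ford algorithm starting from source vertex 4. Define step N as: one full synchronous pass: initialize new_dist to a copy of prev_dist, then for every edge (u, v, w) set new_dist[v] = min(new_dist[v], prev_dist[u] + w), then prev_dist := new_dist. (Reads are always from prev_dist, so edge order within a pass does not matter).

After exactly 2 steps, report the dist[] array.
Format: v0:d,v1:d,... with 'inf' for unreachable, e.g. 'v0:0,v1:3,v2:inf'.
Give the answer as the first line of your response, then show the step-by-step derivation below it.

v0:inf,v1:18,v2:inf,v3:26,v4:0,v5:inf

step 1: dist = v0:inf,v1:18,v2:inf,v3:inf,v4:0,v5:inf
step 2: dist = v0:inf,v1:18,v2:inf,v3:26,v4:0,v5:inf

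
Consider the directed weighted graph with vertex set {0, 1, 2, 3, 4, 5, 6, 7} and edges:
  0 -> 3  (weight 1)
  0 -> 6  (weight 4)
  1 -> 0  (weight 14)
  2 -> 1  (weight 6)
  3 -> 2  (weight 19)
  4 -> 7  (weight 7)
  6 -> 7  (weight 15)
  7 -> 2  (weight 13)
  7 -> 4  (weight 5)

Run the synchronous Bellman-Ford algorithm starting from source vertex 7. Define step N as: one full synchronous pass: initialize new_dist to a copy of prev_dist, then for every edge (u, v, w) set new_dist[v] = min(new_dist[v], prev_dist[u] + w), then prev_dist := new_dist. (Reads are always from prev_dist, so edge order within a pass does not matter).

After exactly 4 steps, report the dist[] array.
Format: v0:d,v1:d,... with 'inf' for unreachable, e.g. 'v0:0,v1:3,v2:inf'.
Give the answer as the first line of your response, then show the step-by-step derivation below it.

v0:33,v1:19,v2:13,v3:34,v4:5,v5:inf,v6:37,v7:0

step 1: dist = v0:inf,v1:inf,v2:13,v3:inf,v4:5,v5:inf,v6:inf,v7:0
step 2: dist = v0:inf,v1:19,v2:13,v3:inf,v4:5,v5:inf,v6:inf,v7:0
step 3: dist = v0:33,v1:19,v2:13,v3:inf,v4:5,v5:inf,v6:inf,v7:0
step 4: dist = v0:33,v1:19,v2:13,v3:34,v4:5,v5:inf,v6:37,v7:0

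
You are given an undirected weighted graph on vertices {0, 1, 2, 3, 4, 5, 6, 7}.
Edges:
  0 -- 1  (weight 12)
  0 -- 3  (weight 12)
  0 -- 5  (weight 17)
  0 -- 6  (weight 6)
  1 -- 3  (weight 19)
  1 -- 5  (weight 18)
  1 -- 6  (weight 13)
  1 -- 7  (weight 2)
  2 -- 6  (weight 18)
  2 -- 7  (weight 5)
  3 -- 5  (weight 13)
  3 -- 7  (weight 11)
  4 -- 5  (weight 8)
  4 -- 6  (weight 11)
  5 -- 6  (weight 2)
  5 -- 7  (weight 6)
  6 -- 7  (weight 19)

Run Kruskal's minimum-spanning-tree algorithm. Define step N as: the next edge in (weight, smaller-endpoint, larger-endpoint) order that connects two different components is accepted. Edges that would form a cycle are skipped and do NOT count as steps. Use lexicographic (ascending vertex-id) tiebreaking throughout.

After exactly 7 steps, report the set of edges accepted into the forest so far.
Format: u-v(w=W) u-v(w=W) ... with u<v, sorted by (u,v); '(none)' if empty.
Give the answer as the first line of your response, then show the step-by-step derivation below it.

0-6(w=6) 1-7(w=2) 2-7(w=5) 3-7(w=11) 4-5(w=8) 5-6(w=2) 5-7(w=6)

step 1: add edge 1-7 (w=2); MST = {1-7(w=2)}
step 2: add edge 5-6 (w=2); MST = {1-7(w=2) 5-6(w=2)}
step 3: add edge 2-7 (w=5); MST = {1-7(w=2) 2-7(w=5) 5-6(w=2)}
step 4: add edge 0-6 (w=6); MST = {0-6(w=6) 1-7(w=2) 2-7(w=5) 5-6(w=2)}
step 5: add edge 5-7 (w=6); MST = {0-6(w=6) 1-7(w=2) 2-7(w=5) 5-6(w=2) 5-7(w=6)}
step 6: add edge 4-5 (w=8); MST = {0-6(w=6) 1-7(w=2) 2-7(w=5) 4-5(w=8) 5-6(w=2) 5-7(w=6)}
step 7: add edge 3-7 (w=11); MST = {0-6(w=6) 1-7(w=2) 2-7(w=5) 3-7(w=11) 4-5(w=8) 5-6(w=2) 5-7(w=6)}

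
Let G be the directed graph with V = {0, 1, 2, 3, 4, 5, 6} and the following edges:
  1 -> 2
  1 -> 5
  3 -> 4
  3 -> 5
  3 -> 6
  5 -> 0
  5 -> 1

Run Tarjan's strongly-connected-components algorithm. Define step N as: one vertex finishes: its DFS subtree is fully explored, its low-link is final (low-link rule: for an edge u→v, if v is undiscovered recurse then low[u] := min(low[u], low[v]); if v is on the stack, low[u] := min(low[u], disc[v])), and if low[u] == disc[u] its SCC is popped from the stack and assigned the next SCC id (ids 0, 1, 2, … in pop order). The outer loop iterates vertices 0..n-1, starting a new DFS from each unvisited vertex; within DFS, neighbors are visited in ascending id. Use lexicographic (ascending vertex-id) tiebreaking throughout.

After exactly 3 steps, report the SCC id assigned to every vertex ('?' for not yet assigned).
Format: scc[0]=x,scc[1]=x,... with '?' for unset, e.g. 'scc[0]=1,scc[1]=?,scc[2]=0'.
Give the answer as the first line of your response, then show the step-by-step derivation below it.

scc[0]=0,scc[1]=?,scc[2]=1,scc[3]=?,scc[4]=?,scc[5]=?,scc[6]=?

step 1: low=(low[0]=0,low[1]=?,low[2]=?,low[3]=?,low[4]=?,low[5]=?,low[6]=?); scc=(scc[0]=0,scc[1]=?,scc[2]=?,scc[3]=?,scc[4]=?,scc[5]=?,scc[6]=?)
step 2: low=(low[0]=0,low[1]=1,low[2]=2,low[3]=?,low[4]=?,low[5]=?,low[6]=?); scc=(scc[0]=0,scc[1]=?,scc[2]=1,scc[3]=?,scc[4]=?,scc[5]=?,scc[6]=?)
step 3: low=(low[0]=0,low[1]=1,low[2]=2,low[3]=?,low[4]=?,low[5]=1,low[6]=?); scc=(scc[0]=0,scc[1]=?,scc[2]=1,scc[3]=?,scc[4]=?,scc[5]=?,scc[6]=?)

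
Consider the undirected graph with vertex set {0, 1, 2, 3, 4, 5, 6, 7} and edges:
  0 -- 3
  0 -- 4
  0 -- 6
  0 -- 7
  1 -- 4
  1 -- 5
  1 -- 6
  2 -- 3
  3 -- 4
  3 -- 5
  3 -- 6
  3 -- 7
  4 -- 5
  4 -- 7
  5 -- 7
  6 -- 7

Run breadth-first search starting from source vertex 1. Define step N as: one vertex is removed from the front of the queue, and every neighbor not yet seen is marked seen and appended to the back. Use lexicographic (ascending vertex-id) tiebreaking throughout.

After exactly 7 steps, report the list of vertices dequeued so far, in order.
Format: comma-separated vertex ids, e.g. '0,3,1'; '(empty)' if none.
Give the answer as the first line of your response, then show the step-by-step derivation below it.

1,4,5,6,0,3,7

step 1: dequeue 1; queue=[4,5,6]; order=1
step 2: dequeue 4; queue=[5,6,0,3,7]; order=1,4
step 3: dequeue 5; queue=[6,0,3,7]; order=1,4,5
step 4: dequeue 6; queue=[0,3,7]; order=1,4,5,6
step 5: dequeue 0; queue=[3,7]; order=1,4,5,6,0
step 6: dequeue 3; queue=[7,2]; order=1,4,5,6,0,3
step 7: dequeue 7; queue=[2]; order=1,4,5,6,0,3,7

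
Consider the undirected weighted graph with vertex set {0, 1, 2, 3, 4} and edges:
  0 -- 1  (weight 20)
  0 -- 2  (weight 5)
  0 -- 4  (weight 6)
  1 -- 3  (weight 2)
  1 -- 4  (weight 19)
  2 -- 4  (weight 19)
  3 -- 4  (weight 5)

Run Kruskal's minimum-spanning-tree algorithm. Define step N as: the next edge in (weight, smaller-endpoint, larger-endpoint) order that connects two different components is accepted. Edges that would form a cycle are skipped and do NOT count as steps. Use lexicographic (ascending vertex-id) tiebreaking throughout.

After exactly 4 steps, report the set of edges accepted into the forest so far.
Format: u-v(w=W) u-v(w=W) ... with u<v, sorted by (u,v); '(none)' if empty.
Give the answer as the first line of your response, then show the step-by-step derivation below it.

0-2(w=5) 0-4(w=6) 1-3(w=2) 3-4(w=5)

step 1: add edge 1-3 (w=2); MST = {1-3(w=2)}
step 2: add edge 0-2 (w=5); MST = {0-2(w=5) 1-3(w=2)}
step 3: add edge 3-4 (w=5); MST = {0-2(w=5) 1-3(w=2) 3-4(w=5)}
step 4: add edge 0-4 (w=6); MST = {0-2(w=5) 0-4(w=6) 1-3(w=2) 3-4(w=5)}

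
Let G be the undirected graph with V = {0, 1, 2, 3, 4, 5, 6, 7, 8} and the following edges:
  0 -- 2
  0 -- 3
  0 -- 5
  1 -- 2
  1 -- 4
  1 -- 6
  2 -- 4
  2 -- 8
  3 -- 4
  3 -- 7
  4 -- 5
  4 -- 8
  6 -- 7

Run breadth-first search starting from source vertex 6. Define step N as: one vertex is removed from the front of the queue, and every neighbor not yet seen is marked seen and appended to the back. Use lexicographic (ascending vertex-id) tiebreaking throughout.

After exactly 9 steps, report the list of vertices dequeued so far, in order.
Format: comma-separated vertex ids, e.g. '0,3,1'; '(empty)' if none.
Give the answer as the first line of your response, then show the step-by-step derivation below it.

6,1,7,2,4,3,0,8,5

step 1: dequeue 6; queue=[1,7]; order=6
step 2: dequeue 1; queue=[7,2,4]; order=6,1
step 3: dequeue 7; queue=[2,4,3]; order=6,1,7
step 4: dequeue 2; queue=[4,3,0,8]; order=6,1,7,2
step 5: dequeue 4; queue=[3,0,8,5]; order=6,1,7,2,4
step 6: dequeue 3; queue=[0,8,5]; order=6,1,7,2,4,3
step 7: dequeue 0; queue=[8,5]; order=6,1,7,2,4,3,0
step 8: dequeue 8; queue=[5]; order=6,1,7,2,4,3,0,8
step 9: dequeue 5; queue=[(empty)]; order=6,1,7,2,4,3,0,8,5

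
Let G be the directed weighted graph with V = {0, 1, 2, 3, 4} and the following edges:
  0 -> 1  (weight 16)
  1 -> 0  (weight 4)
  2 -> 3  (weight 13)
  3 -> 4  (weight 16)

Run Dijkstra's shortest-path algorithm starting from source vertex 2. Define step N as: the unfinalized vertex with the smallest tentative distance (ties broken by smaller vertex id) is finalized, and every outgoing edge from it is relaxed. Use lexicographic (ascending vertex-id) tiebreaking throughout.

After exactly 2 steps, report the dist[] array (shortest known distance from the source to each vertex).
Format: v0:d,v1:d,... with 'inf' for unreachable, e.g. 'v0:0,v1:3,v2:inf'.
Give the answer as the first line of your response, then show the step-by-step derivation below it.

v0:inf,v1:inf,v2:0,v3:13,v4:29

step 1: dist = v0:inf,v1:inf,v2:0,v3:13,v4:inf
step 2: dist = v0:inf,v1:inf,v2:0,v3:13,v4:29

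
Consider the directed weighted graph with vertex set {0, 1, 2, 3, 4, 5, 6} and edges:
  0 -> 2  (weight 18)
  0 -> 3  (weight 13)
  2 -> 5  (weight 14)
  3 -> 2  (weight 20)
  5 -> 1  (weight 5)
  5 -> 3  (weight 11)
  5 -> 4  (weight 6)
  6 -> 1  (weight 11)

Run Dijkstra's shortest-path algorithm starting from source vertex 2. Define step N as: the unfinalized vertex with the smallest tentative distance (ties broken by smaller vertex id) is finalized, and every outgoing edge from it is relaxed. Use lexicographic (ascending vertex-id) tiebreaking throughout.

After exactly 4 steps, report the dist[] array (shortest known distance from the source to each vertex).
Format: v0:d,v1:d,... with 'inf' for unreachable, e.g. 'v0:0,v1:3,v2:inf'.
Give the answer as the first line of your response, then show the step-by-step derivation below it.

v0:inf,v1:19,v2:0,v3:25,v4:20,v5:14,v6:inf

step 1: dist = v0:inf,v1:inf,v2:0,v3:inf,v4:inf,v5:14,v6:inf
step 2: dist = v0:inf,v1:19,v2:0,v3:25,v4:20,v5:14,v6:inf
step 3: dist = v0:inf,v1:19,v2:0,v3:25,v4:20,v5:14,v6:inf
step 4: dist = v0:inf,v1:19,v2:0,v3:25,v4:20,v5:14,v6:inf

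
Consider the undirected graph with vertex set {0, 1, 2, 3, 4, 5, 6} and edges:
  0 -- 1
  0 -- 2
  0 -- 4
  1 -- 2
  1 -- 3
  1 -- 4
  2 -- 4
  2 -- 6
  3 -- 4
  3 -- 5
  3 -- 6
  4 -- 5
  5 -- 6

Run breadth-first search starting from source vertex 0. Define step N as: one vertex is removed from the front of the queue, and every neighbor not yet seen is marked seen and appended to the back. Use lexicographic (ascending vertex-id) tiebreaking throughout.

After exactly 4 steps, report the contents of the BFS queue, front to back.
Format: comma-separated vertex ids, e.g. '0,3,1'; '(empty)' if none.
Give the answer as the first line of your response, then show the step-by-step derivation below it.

3,6,5

step 1: dequeue 0; queue=[1,2,4]; order=0
step 2: dequeue 1; queue=[2,4,3]; order=0,1
step 3: dequeue 2; queue=[4,3,6]; order=0,1,2
step 4: dequeue 4; queue=[3,6,5]; order=0,1,2,4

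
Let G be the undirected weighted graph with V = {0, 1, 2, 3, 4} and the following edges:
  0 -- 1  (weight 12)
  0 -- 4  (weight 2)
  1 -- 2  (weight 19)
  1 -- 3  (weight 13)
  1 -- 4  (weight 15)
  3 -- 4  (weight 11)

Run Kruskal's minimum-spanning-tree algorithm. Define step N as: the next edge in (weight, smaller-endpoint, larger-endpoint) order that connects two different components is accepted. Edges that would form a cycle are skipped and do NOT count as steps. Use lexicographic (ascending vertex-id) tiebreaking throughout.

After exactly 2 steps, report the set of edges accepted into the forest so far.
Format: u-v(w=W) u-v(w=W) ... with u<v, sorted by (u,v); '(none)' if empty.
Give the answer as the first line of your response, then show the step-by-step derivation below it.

0-4(w=2) 3-4(w=11)

step 1: add edge 0-4 (w=2); MST = {0-4(w=2)}
step 2: add edge 3-4 (w=11); MST = {0-4(w=2) 3-4(w=11)}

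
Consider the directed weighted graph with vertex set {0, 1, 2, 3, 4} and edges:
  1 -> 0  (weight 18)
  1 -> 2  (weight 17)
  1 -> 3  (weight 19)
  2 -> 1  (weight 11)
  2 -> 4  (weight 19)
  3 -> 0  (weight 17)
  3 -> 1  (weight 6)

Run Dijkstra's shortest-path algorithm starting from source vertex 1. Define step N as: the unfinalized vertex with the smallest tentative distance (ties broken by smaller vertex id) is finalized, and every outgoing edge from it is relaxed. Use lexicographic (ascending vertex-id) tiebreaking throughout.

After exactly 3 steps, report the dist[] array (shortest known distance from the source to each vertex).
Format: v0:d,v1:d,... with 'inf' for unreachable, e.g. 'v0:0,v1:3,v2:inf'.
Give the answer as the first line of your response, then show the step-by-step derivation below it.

v0:18,v1:0,v2:17,v3:19,v4:36

step 1: dist = v0:18,v1:0,v2:17,v3:19,v4:inf
step 2: dist = v0:18,v1:0,v2:17,v3:19,v4:36
step 3: dist = v0:18,v1:0,v2:17,v3:19,v4:36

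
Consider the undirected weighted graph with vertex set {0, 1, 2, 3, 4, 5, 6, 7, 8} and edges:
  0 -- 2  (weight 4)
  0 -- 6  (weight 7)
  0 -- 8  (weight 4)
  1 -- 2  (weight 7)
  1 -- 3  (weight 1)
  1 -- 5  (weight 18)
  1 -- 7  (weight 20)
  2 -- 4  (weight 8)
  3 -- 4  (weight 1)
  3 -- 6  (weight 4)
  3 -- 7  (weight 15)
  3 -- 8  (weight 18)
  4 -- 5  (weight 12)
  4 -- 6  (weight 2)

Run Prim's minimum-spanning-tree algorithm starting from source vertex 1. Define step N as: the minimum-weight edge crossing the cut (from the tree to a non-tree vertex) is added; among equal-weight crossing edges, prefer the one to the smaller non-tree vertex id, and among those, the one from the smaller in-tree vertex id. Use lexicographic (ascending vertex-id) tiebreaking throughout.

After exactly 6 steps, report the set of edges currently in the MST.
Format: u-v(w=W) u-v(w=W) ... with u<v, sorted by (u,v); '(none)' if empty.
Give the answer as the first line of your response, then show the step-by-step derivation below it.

0-2(w=4) 0-6(w=7) 0-8(w=4) 1-3(w=1) 3-4(w=1) 4-6(w=2)

step 1: add edge 1-3 (w=1); MST = {1-3(w=1)}
step 2: add edge 3-4 (w=1); MST = {1-3(w=1) 3-4(w=1)}
step 3: add edge 4-6 (w=2); MST = {1-3(w=1) 3-4(w=1) 4-6(w=2)}
step 4: add edge 0-6 (w=7); MST = {0-6(w=7) 1-3(w=1) 3-4(w=1) 4-6(w=2)}
step 5: add edge 0-2 (w=4); MST = {0-2(w=4) 0-6(w=7) 1-3(w=1) 3-4(w=1) 4-6(w=2)}
step 6: add edge 0-8 (w=4); MST = {0-2(w=4) 0-6(w=7) 0-8(w=4) 1-3(w=1) 3-4(w=1) 4-6(w=2)}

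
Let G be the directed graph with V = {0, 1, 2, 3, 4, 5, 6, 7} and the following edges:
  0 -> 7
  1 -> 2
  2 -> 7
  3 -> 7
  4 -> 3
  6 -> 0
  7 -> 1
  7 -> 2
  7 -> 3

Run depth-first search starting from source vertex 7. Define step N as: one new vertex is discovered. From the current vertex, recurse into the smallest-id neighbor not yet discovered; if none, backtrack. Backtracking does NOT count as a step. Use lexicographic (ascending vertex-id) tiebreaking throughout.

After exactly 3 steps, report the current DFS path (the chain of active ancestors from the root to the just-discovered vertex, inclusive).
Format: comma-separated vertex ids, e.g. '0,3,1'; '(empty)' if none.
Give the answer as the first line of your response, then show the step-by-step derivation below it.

7,1,2

step 1: discover 7; path=7; order=7
step 2: discover 1; path=7>1; order=7,1
step 3: discover 2; path=7>1>2; order=7,1,2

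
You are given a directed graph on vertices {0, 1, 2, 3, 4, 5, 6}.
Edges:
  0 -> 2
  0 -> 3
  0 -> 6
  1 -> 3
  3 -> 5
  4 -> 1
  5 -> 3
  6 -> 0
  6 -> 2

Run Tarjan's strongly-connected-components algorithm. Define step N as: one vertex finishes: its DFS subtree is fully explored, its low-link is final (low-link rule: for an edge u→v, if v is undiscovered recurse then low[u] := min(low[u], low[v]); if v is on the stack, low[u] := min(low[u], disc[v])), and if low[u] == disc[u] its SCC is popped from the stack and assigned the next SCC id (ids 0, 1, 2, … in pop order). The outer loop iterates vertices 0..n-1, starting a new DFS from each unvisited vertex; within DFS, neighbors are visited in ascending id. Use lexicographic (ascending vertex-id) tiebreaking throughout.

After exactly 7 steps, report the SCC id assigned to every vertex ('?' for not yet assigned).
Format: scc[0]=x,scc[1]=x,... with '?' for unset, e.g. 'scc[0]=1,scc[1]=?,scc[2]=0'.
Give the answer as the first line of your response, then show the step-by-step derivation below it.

scc[0]=2,scc[1]=3,scc[2]=0,scc[3]=1,scc[4]=4,scc[5]=1,scc[6]=2

step 1: low=(low[0]=0,low[1]=?,low[2]=1,low[3]=?,low[4]=?,low[5]=?,low[6]=?); scc=(scc[0]=?,scc[1]=?,scc[2]=0,scc[3]=?,scc[4]=?,scc[5]=?,scc[6]=?)
step 2: low=(low[0]=0,low[1]=?,low[2]=1,low[3]=2,low[4]=?,low[5]=2,low[6]=?); scc=(scc[0]=?,scc[1]=?,scc[2]=0,scc[3]=?,scc[4]=?,scc[5]=?,scc[6]=?)
step 3: low=(low[0]=0,low[1]=?,low[2]=1,low[3]=2,low[4]=?,low[5]=2,low[6]=?); scc=(scc[0]=?,scc[1]=?,scc[2]=0,scc[3]=1,scc[4]=?,scc[5]=1,scc[6]=?)
step 4: low=(low[0]=0,low[1]=?,low[2]=1,low[3]=2,low[4]=?,low[5]=2,low[6]=0); scc=(scc[0]=?,scc[1]=?,scc[2]=0,scc[3]=1,scc[4]=?,scc[5]=1,scc[6]=?)
step 5: low=(low[0]=0,low[1]=?,low[2]=1,low[3]=2,low[4]=?,low[5]=2,low[6]=0); scc=(scc[0]=2,scc[1]=?,scc[2]=0,scc[3]=1,scc[4]=?,scc[5]=1,scc[6]=2)
step 6: low=(low[0]=0,low[1]=5,low[2]=1,low[3]=2,low[4]=?,low[5]=2,low[6]=0); scc=(scc[0]=2,scc[1]=3,scc[2]=0,scc[3]=1,scc[4]=?,scc[5]=1,scc[6]=2)
step 7: low=(low[0]=0,low[1]=5,low[2]=1,low[3]=2,low[4]=6,low[5]=2,low[6]=0); scc=(scc[0]=2,scc[1]=3,scc[2]=0,scc[3]=1,scc[4]=4,scc[5]=1,scc[6]=2)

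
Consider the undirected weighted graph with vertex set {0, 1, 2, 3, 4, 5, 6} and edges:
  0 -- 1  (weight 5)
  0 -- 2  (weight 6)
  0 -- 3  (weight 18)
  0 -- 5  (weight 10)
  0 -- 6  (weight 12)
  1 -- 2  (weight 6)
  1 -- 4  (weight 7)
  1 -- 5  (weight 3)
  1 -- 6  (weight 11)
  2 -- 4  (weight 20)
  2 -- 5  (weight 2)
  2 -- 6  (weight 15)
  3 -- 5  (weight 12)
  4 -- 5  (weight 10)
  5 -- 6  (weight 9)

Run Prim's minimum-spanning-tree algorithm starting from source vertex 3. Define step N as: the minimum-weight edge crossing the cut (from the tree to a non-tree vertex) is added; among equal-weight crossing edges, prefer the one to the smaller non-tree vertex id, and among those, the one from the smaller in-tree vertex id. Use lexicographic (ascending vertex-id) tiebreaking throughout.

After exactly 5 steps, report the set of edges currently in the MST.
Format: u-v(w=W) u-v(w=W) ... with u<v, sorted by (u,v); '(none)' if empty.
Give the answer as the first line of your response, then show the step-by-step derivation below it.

0-1(w=5) 1-4(w=7) 1-5(w=3) 2-5(w=2) 3-5(w=12)

step 1: add edge 3-5 (w=12); MST = {3-5(w=12)}
step 2: add edge 2-5 (w=2); MST = {2-5(w=2) 3-5(w=12)}
step 3: add edge 1-5 (w=3); MST = {1-5(w=3) 2-5(w=2) 3-5(w=12)}
step 4: add edge 0-1 (w=5); MST = {0-1(w=5) 1-5(w=3) 2-5(w=2) 3-5(w=12)}
step 5: add edge 1-4 (w=7); MST = {0-1(w=5) 1-4(w=7) 1-5(w=3) 2-5(w=2) 3-5(w=12)}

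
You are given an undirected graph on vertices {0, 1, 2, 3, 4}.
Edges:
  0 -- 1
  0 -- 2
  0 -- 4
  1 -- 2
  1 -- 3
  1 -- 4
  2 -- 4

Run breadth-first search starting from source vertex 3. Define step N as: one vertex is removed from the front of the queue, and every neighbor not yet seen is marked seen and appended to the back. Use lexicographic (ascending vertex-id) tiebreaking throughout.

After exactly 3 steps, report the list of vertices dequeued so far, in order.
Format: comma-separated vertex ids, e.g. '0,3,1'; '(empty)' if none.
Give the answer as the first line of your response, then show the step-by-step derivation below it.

3,1,0

step 1: dequeue 3; queue=[1]; order=3
step 2: dequeue 1; queue=[0,2,4]; order=3,1
step 3: dequeue 0; queue=[2,4]; order=3,1,0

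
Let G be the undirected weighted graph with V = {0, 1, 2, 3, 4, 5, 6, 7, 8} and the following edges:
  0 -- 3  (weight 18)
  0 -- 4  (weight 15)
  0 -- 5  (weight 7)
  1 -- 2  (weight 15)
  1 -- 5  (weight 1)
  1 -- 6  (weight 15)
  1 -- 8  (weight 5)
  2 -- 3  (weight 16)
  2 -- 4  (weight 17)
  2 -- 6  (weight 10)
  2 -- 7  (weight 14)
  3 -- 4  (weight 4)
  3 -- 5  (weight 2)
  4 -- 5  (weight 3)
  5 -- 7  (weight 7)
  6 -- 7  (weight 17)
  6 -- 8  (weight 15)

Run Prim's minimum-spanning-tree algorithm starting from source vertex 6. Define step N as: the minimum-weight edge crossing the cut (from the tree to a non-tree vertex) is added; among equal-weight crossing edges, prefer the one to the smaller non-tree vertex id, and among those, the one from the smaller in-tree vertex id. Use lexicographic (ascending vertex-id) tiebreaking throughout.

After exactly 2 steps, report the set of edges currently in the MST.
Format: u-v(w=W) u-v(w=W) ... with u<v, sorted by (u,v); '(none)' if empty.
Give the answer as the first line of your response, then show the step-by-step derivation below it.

2-6(w=10) 2-7(w=14)

step 1: add edge 2-6 (w=10); MST = {2-6(w=10)}
step 2: add edge 2-7 (w=14); MST = {2-6(w=10) 2-7(w=14)}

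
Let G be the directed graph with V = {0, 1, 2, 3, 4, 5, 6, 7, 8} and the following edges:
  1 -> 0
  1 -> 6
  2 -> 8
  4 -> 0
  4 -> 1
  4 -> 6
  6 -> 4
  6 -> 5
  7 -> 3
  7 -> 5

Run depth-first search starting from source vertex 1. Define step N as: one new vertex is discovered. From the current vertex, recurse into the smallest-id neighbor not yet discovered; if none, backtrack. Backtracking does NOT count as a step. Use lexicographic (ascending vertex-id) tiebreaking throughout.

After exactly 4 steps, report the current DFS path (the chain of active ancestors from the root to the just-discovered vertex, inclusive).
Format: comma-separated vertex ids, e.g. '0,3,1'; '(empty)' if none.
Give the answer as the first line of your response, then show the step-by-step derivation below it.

1,6,4

step 1: discover 1; path=1; order=1
step 2: discover 0; path=1>0; order=1,0
step 3: discover 6; path=1>6; order=1,0,6
step 4: discover 4; path=1>6>4; order=1,0,6,4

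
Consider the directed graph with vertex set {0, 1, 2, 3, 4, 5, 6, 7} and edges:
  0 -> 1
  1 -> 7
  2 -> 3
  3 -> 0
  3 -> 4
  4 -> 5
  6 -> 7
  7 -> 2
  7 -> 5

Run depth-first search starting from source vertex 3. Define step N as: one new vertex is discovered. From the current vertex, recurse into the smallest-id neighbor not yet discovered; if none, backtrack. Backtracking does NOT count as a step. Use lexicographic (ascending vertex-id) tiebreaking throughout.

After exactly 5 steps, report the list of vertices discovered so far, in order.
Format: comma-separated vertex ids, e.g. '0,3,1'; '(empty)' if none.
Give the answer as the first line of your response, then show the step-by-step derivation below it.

3,0,1,7,2

step 1: discover 3; path=3; order=3
step 2: discover 0; path=3>0; order=3,0
step 3: discover 1; path=3>0>1; order=3,0,1
step 4: discover 7; path=3>0>1>7; order=3,0,1,7
step 5: discover 2; path=3>0>1>7>2; order=3,0,1,7,2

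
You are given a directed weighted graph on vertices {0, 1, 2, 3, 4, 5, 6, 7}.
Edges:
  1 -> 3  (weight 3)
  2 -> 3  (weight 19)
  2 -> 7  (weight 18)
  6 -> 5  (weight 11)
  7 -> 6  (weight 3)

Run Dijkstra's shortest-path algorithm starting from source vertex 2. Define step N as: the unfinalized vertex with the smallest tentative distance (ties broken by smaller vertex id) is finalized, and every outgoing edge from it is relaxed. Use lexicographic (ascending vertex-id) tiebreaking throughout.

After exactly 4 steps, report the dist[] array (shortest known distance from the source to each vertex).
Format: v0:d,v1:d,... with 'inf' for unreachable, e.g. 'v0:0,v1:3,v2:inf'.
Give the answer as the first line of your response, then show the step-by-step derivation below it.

v0:inf,v1:inf,v2:0,v3:19,v4:inf,v5:32,v6:21,v7:18

step 1: dist = v0:inf,v1:inf,v2:0,v3:19,v4:inf,v5:inf,v6:inf,v7:18
step 2: dist = v0:inf,v1:inf,v2:0,v3:19,v4:inf,v5:inf,v6:21,v7:18
step 3: dist = v0:inf,v1:inf,v2:0,v3:19,v4:inf,v5:inf,v6:21,v7:18
step 4: dist = v0:inf,v1:inf,v2:0,v3:19,v4:inf,v5:32,v6:21,v7:18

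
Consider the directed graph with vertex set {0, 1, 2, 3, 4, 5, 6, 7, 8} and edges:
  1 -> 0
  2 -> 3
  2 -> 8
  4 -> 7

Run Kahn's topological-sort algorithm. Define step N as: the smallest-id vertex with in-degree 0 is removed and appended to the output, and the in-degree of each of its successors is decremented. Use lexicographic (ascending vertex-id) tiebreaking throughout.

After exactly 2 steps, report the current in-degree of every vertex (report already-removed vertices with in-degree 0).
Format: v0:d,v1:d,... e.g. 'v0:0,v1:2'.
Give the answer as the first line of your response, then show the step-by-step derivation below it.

v0:0,v1:0,v2:0,v3:1,v4:0,v5:0,v6:0,v7:1,v8:1

step 1: output 1; order=[1]; indeg=(0,0,0,1,0,0,0,1,1)
step 2: output 0; order=[1,0]; indeg=(0,0,0,1,0,0,0,1,1)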